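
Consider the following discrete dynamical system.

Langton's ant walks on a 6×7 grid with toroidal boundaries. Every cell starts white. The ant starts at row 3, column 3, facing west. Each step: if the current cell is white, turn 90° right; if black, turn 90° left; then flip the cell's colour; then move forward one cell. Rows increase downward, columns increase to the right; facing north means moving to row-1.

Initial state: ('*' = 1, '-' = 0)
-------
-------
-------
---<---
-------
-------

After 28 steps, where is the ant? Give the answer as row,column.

5,5

k=0  -------
-------
-------
---<---
-------
-------
k=1  -------
-------
---^---
---*---
-------
-------
k=2  -------
-------
---*>--
---*---
-------
-------
k=3  -------
-------
---**--
---*v--
-------
-------
k=4  -------
-------
---**--
---<*--
-------
-------
k=5  -------
-------
---**--
----*--
---v---
-------
k=6  -------
-------
---**--
----*--
--<*---
-------
k=7  -------
-------
---**--
--^-*--
--**---
-------
k=8  -------
-------
---**--
--*>*--
--**---
-------
k=9  -------
-------
---**--
--***--
--*v---
-------
k=10  -------
-------
---**--
--***--
--*->--
-------
k=11  -------
-------
---**--
--***--
--*-*--
----v--
k=12  -------
-------
---**--
--***--
--*-*--
---<*--
k=13  -------
-------
---**--
--***--
--*^*--
---**--
k=14  -------
-------
---**--
--***--
--**>--
---**--
k=15  -------
-------
---**--
--**^--
--**---
---**--
k=16  -------
-------
---**--
--*<---
--**---
---**--
k=17  -------
-------
---**--
--*----
--*v---
---**--
k=18  -------
-------
---**--
--*----
--*->--
---**--
k=19  -------
-------
---**--
--*----
--*-*--
---*v--
k=20  -------
-------
---**--
--*----
--*-*--
---*->-
k=21  -----v-
-------
---**--
--*----
--*-*--
---*-*-
k=22  ----<*-
-------
---**--
--*----
--*-*--
---*-*-
k=23  ----**-
-------
---**--
--*----
--*-*--
---*^*-
k=24  ----**-
-------
---**--
--*----
--*-*--
---**>-
k=25  ----**-
-------
---**--
--*----
--*-*^-
---**--
k=26  ----**-
-------
---**--
--*----
--*-**>
---**--
k=27  ----**-
-------
---**--
--*----
--*-***
---**-v
k=28  ----**-
-------
---**--
--*----
--*-***
---**<*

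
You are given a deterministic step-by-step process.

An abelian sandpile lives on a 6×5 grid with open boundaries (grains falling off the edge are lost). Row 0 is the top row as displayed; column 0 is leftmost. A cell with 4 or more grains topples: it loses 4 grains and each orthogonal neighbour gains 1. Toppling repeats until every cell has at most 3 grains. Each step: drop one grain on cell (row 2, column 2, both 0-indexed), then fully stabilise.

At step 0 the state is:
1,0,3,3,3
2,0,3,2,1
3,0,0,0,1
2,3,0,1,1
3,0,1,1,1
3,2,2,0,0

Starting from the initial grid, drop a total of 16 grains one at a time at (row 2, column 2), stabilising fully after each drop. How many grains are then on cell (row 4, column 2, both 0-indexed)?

2

gen 0: 1,0,3,3,3
2,0,3,2,1
3,0,0,0,1
2,3,0,1,1
3,0,1,1,1
3,2,2,0,0
gen 1: 1,0,3,3,3
2,0,3,2,1
3,0,1,0,1
2,3,0,1,1
3,0,1,1,1
3,2,2,0,0
gen 2: 1,0,3,3,3
2,0,3,2,1
3,0,2,0,1
2,3,0,1,1
3,0,1,1,1
3,2,2,0,0
gen 3: 1,0,3,3,3
2,0,3,2,1
3,0,3,0,1
2,3,0,1,1
3,0,1,1,1
3,2,2,0,0
gen 4: 1,1,1,2,0
2,1,2,0,3
3,1,1,2,1
2,3,1,1,1
3,0,1,1,1
3,2,2,0,0
gen 5: 1,1,1,2,0
2,1,2,0,3
3,1,2,2,1
2,3,1,1,1
3,0,1,1,1
3,2,2,0,0
gen 6: 1,1,1,2,0
2,1,2,0,3
3,1,3,2,1
2,3,1,1,1
3,0,1,1,1
3,2,2,0,0
gen 7: 1,1,1,2,0
2,1,3,0,3
3,2,0,3,1
2,3,2,1,1
3,0,1,1,1
3,2,2,0,0
gen 8: 1,1,1,2,0
2,1,3,0,3
3,2,1,3,1
2,3,2,1,1
3,0,1,1,1
3,2,2,0,0
gen 9: 1,1,1,2,0
2,1,3,0,3
3,2,2,3,1
2,3,2,1,1
3,0,1,1,1
3,2,2,0,0
gen 10: 1,1,1,2,0
2,1,3,0,3
3,2,3,3,1
2,3,2,1,1
3,0,1,1,1
3,2,2,0,0
gen 11: 1,1,2,2,0
2,2,0,2,3
3,3,2,0,2
2,3,3,2,1
3,0,1,1,1
3,2,2,0,0
gen 12: 1,1,2,2,0
2,2,0,2,3
3,3,3,0,2
2,3,3,2,1
3,0,1,1,1
3,2,2,0,0
gen 13: 1,1,2,2,0
3,3,1,2,3
1,2,2,1,2
1,2,1,3,1
1,2,2,1,1
0,3,2,0,0
gen 14: 1,1,2,2,0
3,3,1,2,3
1,2,3,1,2
1,2,1,3,1
1,2,2,1,1
0,3,2,0,0
gen 15: 1,1,2,2,0
3,3,2,2,3
1,3,0,2,2
1,2,2,3,1
1,2,2,1,1
0,3,2,0,0
gen 16: 1,1,2,2,0
3,3,2,2,3
1,3,1,2,2
1,2,2,3,1
1,2,2,1,1
0,3,2,0,0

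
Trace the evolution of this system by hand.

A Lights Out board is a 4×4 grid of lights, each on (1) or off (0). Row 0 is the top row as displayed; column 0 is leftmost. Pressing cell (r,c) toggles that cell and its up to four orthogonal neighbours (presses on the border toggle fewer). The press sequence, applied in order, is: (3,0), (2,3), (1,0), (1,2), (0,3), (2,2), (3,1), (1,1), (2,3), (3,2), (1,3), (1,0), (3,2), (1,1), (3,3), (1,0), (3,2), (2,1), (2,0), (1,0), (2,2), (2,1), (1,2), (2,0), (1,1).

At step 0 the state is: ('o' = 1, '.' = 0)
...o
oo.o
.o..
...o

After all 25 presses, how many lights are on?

10

k=0  ...o
oo.o
.o..
...o
k=1  ...o
oo.o
oo..
oo.o
k=2  ...o
oo..
oooo
oo..
k=3  o..o
....
.ooo
oo..
k=4  o.oo
.ooo
.o.o
oo..
k=5  o...
.oo.
.o.o
oo..
k=6  o...
.o..
..o.
ooo.
k=7  o...
.o..
.oo.
....
k=8  oo..
o.o.
..o.
....
k=9  oo..
o.oo
...o
...o
k=10  oo..
o.oo
..oo
.oo.
k=11  oo.o
o...
..o.
.oo.
k=12  .o.o
.o..
o.o.
.oo.
k=13  .o.o
.o..
o...
...o
k=14  ...o
o.o.
oo..
...o
k=15  ...o
o.o.
oo.o
..o.
k=16  o..o
.oo.
.o.o
..o.
k=17  o..o
.oo.
.ooo
.o.o
k=18  o..o
..o.
o..o
...o
k=19  o..o
o.o.
.o.o
o..o
k=20  ...o
.oo.
oo.o
o..o
k=21  ...o
.o..
o.o.
o.oo
k=22  ...o
....
.o..
oooo
k=23  ..oo
.ooo
.oo.
oooo
k=24  ..oo
oooo
o.o.
.ooo
k=25  .ooo
...o
ooo.
.ooo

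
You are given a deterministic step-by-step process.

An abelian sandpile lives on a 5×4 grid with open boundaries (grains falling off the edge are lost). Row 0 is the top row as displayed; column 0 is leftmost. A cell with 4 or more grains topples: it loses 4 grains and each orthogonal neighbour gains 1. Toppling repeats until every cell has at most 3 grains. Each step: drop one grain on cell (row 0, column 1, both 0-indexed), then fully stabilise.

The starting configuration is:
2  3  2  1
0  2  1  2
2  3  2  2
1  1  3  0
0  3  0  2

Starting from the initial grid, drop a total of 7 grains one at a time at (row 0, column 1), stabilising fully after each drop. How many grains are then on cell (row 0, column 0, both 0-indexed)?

1

[0] 2  3  2  1
0  2  1  2
2  3  2  2
1  1  3  0
0  3  0  2
[1] 3  0  3  1
0  3  1  2
2  3  2  2
1  1  3  0
0  3  0  2
[2] 3  1  3  1
0  3  1  2
2  3  2  2
1  1  3  0
0  3  0  2
[3] 3  2  3  1
0  3  1  2
2  3  2  2
1  1  3  0
0  3  0  2
[4] 3  3  3  1
0  3  1  2
2  3  2  2
1  1  3  0
0  3  0  2
[5] 0  3  0  2
2  1  3  2
3  0  3  2
1  2  3  0
0  3  0  2
[6] 1  0  1  2
2  2  3  2
3  0  3  2
1  2  3  0
0  3  0  2
[7] 1  1  1  2
2  2  3  2
3  0  3  2
1  2  3  0
0  3  0  2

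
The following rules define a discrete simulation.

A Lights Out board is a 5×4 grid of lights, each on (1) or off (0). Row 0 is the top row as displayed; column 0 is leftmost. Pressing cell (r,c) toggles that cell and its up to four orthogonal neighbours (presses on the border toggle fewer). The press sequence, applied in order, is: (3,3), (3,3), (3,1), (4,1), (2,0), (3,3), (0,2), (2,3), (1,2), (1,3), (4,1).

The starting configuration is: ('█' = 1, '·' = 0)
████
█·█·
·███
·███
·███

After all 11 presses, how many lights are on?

11

step 0: ████
█·█·
·███
·███
·███
step 1: ████
█·█·
·██·
·█··
·██·
step 2: ████
█·█·
·███
·███
·███
step 3: ████
█·█·
··██
█··█
··██
step 4: ████
█·█·
··██
██·█
██·█
step 5: ████
··█·
████
·█·█
██·█
step 6: ████
··█·
███·
·██·
██··
step 7: █···
····
███·
·██·
██··
step 8: █···
···█
██·█
·███
██··
step 9: █·█·
·██·
████
·███
██··
step 10: █·██
·█·█
███·
·███
██··
step 11: █·██
·█·█
███·
··██
··█·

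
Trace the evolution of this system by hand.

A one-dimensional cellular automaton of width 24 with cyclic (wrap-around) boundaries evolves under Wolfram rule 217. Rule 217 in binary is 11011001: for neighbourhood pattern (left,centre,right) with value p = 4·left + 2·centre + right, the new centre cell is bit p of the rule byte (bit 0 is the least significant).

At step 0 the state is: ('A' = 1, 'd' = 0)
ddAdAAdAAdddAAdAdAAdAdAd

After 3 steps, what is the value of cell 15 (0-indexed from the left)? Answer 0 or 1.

1

gen 0: ddAdAAdAAdddAAdAdAAdAdAd
gen 1: AdddAAdAAAAdAAdddAAddddA
gen 2: AAAdAAdAAAAdAAAAdAAAAAdA
gen 3: AAAdAAdAAAAdAAAAdAAAAAdA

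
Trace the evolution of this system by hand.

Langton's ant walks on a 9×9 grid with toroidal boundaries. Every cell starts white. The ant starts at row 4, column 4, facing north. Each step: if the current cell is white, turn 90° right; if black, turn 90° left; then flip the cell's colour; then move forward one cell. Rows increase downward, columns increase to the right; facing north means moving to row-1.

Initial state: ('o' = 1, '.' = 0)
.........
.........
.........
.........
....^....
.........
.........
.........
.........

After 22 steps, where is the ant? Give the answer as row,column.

[0] .........
.........
.........
.........
....^....
.........
.........
.........
.........
[1] .........
.........
.........
.........
....o>...
.........
.........
.........
.........
[2] .........
.........
.........
.........
....oo...
.....v...
.........
.........
.........
[3] .........
.........
.........
.........
....oo...
....<o...
.........
.........
.........
[4] .........
.........
.........
.........
....^o...
....oo...
.........
.........
.........
[5] .........
.........
.........
.........
...<.o...
....oo...
.........
.........
.........
[6] .........
.........
.........
...^.....
...o.o...
....oo...
.........
.........
.........
[7] .........
.........
.........
...o>....
...o.o...
....oo...
.........
.........
.........
[8] .........
.........
.........
...oo....
...ovo...
....oo...
.........
.........
.........
[9] .........
.........
.........
...oo....
...<oo...
....oo...
.........
.........
.........
[10] .........
.........
.........
...oo....
....oo...
...voo...
.........
.........
.........
[11] .........
.........
.........
...oo....
....oo...
..<ooo...
.........
.........
.........
[12] .........
.........
.........
...oo....
..^.oo...
..oooo...
.........
.........
.........
[13] .........
.........
.........
...oo....
..o>oo...
..oooo...
.........
.........
.........
[14] .........
.........
.........
...oo....
..oooo...
..ovoo...
.........
.........
.........
[15] .........
.........
.........
...oo....
..oooo...
..o.>o...
.........
.........
.........
[16] .........
.........
.........
...oo....
..oo^o...
..o..o...
.........
.........
.........
[17] .........
.........
.........
...oo....
..o<.o...
..o..o...
.........
.........
.........
[18] .........
.........
.........
...oo....
..o..o...
..ov.o...
.........
.........
.........
[19] .........
.........
.........
...oo....
..o..o...
..<o.o...
.........
.........
.........
[20] .........
.........
.........
...oo....
..o..o...
...o.o...
..v......
.........
.........
[21] .........
.........
.........
...oo....
..o..o...
...o.o...
.<o......
.........
.........
[22] .........
.........
.........
...oo....
..o..o...
.^.o.o...
.oo......
.........
.........

5,1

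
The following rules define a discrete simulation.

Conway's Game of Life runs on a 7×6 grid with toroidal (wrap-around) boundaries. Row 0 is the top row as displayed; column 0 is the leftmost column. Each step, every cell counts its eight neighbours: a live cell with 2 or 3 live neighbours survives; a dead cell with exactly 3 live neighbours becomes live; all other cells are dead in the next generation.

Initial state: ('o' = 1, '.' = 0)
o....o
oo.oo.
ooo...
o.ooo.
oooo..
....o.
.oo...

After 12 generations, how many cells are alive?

t=0: o....o
oo.oo.
ooo...
o.ooo.
oooo..
....o.
.oo...
t=1: ...ooo
...oo.
......
....o.
o.....
o.....
oo...o
t=2: ..oo..
...o.o
...oo.
......
.....o
......
.o....
t=3: ..ooo.
......
...oo.
....o.
......
......
..o...
t=4: ..oo..
..o...
...oo.
...oo.
......
......
..o...
t=5: .ooo..
..o.o.
..o.o.
...oo.
......
......
..oo..
t=6: .o..o.
....o.
..o.oo
...oo.
......
......
.o.o..
t=7: ..ooo.
....o.
.....o
...ooo
......
......
..o...
t=8: ..o.o.
....oo
...o.o
....oo
....o.
......
..o...
t=9: ....oo
.....o
o..o..
...o.o
....oo
......
...o..
t=10: ....oo
o....o
o....o
o..o.o
....oo
....o.
....o.
t=11: o...o.
......
.o....
......
o..o..
...oo.
...oo.
t=12: ...ooo
......
......
......
...oo.
..o..o
......

7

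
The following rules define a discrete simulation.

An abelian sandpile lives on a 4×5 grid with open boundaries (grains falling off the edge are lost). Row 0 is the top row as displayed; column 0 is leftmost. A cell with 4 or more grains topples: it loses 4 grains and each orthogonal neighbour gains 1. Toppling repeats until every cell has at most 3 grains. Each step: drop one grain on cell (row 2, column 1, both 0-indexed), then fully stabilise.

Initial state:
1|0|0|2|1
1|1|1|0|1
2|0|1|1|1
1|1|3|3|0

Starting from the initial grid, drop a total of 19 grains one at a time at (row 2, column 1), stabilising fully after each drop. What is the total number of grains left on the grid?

36

gen 0: 1|0|0|2|1
1|1|1|0|1
2|0|1|1|1
1|1|3|3|0
gen 1: 1|0|0|2|1
1|1|1|0|1
2|1|1|1|1
1|1|3|3|0
gen 2: 1|0|0|2|1
1|1|1|0|1
2|2|1|1|1
1|1|3|3|0
gen 3: 1|0|0|2|1
1|1|1|0|1
2|3|1|1|1
1|1|3|3|0
gen 4: 1|0|0|2|1
1|2|1|0|1
3|0|2|1|1
1|2|3|3|0
gen 5: 1|0|0|2|1
1|2|1|0|1
3|1|2|1|1
1|2|3|3|0
gen 6: 1|0|0|2|1
1|2|1|0|1
3|2|2|1|1
1|2|3|3|0
gen 7: 1|0|0|2|1
1|2|1|0|1
3|3|2|1|1
1|2|3|3|0
gen 8: 1|0|0|2|1
2|3|1|0|1
0|1|3|1|1
2|3|3|3|0
gen 9: 1|0|0|2|1
2|3|1|0|1
0|2|3|1|1
2|3|3|3|0
gen 10: 1|0|0|2|1
2|3|1|0|1
0|3|3|1|1
2|3|3|3|0
gen 11: 1|1|0|2|1
3|0|3|0|1
1|3|1|3|1
3|1|2|0|1
gen 12: 1|1|0|2|1
3|1|3|0|1
2|0|2|3|1
3|2|2|0|1
gen 13: 1|1|0|2|1
3|1|3|0|1
2|1|2|3|1
3|2|2|0|1
gen 14: 1|1|0|2|1
3|1|3|0|1
2|2|2|3|1
3|2|2|0|1
gen 15: 1|1|0|2|1
3|1|3|0|1
2|3|2|3|1
3|2|2|0|1
gen 16: 1|1|0|2|1
3|2|3|0|1
3|0|3|3|1
3|3|2|0|1
gen 17: 1|1|0|2|1
3|2|3|0|1
3|1|3|3|1
3|3|2|0|1
gen 18: 1|1|0|2|1
3|2|3|0|1
3|2|3|3|1
3|3|2|0|1
gen 19: 1|1|0|2|1
3|2|3|0|1
3|3|3|3|1
3|3|2|0|1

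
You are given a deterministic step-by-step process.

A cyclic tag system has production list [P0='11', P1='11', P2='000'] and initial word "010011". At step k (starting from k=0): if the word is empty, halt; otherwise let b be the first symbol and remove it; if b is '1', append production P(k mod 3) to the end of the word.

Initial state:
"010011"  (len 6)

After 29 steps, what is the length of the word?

16

step 0: "010011"  (len 6)
step 1: "10011"  (len 5)
step 2: "001111"  (len 6)
step 3: "01111"  (len 5)
step 4: "1111"  (len 4)
step 5: "11111"  (len 5)
step 6: "1111000"  (len 7)
step 7: "11100011"  (len 8)
step 8: "110001111"  (len 9)
step 9: "10001111000"  (len 11)
step 10: "000111100011"  (len 12)
step 11: "00111100011"  (len 11)
step 12: "0111100011"  (len 10)
step 13: "111100011"  (len 9)
step 14: "1110001111"  (len 10)
step 15: "110001111000"  (len 12)
step 16: "1000111100011"  (len 13)
step 17: "00011110001111"  (len 14)
step 18: "0011110001111"  (len 13)
step 19: "011110001111"  (len 12)
step 20: "11110001111"  (len 11)
step 21: "1110001111000"  (len 13)
step 22: "11000111100011"  (len 14)
step 23: "100011110001111"  (len 15)
step 24: "00011110001111000"  (len 17)
step 25: "0011110001111000"  (len 16)
step 26: "011110001111000"  (len 15)
step 27: "11110001111000"  (len 14)
step 28: "111000111100011"  (len 15)
step 29: "1100011110001111"  (len 16)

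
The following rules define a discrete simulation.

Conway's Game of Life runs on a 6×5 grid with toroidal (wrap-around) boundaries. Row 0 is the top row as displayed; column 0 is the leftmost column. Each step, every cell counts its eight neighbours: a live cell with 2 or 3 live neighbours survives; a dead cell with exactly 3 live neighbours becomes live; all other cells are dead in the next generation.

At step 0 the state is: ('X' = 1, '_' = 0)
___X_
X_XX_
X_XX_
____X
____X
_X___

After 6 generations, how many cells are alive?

k=0  ___X_
X_XX_
X_XX_
____X
____X
_X___
k=1  _X_XX
_____
X_X__
X___X
X____
_____
k=2  _____
XXXXX
XX__X
X___X
X___X
X___X
k=3  __X__
__XX_
_____
___X_
_X_X_
X___X
k=4  _XX_X
__XX_
__XX_
__X__
X_XX_
XXXXX
k=5  _____
____X
_X___
____X
X____
_____
k=6  _____
_____
X____
X____
_____
_____

2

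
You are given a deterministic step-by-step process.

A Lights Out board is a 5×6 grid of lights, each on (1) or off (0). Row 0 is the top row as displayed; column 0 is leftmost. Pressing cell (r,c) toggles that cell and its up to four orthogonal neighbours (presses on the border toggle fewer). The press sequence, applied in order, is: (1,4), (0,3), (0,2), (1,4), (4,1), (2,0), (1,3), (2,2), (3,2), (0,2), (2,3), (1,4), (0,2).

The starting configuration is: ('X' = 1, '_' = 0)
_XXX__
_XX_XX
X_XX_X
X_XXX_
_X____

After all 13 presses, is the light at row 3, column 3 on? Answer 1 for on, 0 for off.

1

step 0: _XXX__
_XX_XX
X_XX_X
X_XXX_
_X____
step 1: _XXXX_
_XXX__
X_XXXX
X_XXX_
_X____
step 2: _X____
_XX___
X_XXXX
X_XXX_
_X____
step 3: __XX__
_X____
X_XXXX
X_XXX_
_X____
step 4: __XXX_
_X_XXX
X_XX_X
X_XXX_
_X____
step 5: __XXX_
_X_XXX
X_XX_X
XXXXX_
X_X___
step 6: __XXX_
XX_XXX
_XXX_X
_XXXX_
X_X___
step 7: __X_X_
XXX__X
_XX__X
_XXXX_
X_X___
step 8: __X_X_
XX___X
___X_X
_X_XX_
X_X___
step 9: __X_X_
XX___X
__XX_X
__X_X_
X_____
step 10: _X_XX_
XXX__X
__XX_X
__X_X_
X_____
step 11: _X_XX_
XXXX_X
____XX
__XXX_
X_____
step 12: _X_X__
XXX_X_
_____X
__XXX_
X_____
step 13: __X___
XX__X_
_____X
__XXX_
X_____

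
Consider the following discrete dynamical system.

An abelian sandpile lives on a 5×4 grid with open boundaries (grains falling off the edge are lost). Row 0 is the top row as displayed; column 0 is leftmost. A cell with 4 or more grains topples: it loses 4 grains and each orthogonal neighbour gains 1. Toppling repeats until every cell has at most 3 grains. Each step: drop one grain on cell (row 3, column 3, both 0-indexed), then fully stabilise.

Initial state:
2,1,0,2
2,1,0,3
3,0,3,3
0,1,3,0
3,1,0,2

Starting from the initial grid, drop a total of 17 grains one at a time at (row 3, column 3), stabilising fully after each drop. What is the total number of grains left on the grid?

k=0  2,1,0,2
2,1,0,3
3,0,3,3
0,1,3,0
3,1,0,2
k=1  2,1,0,2
2,1,0,3
3,0,3,3
0,1,3,1
3,1,0,2
k=2  2,1,0,2
2,1,0,3
3,0,3,3
0,1,3,2
3,1,0,2
k=3  2,1,0,2
2,1,0,3
3,0,3,3
0,1,3,3
3,1,0,2
k=4  2,1,0,3
2,1,2,0
3,1,1,2
0,2,1,2
3,1,1,3
k=5  2,1,0,3
2,1,2,0
3,1,1,2
0,2,1,3
3,1,1,3
k=6  2,1,0,3
2,1,2,0
3,1,1,3
0,2,2,1
3,1,2,0
k=7  2,1,0,3
2,1,2,0
3,1,1,3
0,2,2,2
3,1,2,0
k=8  2,1,0,3
2,1,2,0
3,1,1,3
0,2,2,3
3,1,2,0
k=9  2,1,0,3
2,1,2,1
3,1,2,0
0,2,3,1
3,1,2,1
k=10  2,1,0,3
2,1,2,1
3,1,2,0
0,2,3,2
3,1,2,1
k=11  2,1,0,3
2,1,2,1
3,1,2,0
0,2,3,3
3,1,2,1
k=12  2,1,0,3
2,1,2,1
3,1,3,1
0,3,0,1
3,1,3,2
k=13  2,1,0,3
2,1,2,1
3,1,3,1
0,3,0,2
3,1,3,2
k=14  2,1,0,3
2,1,2,1
3,1,3,1
0,3,0,3
3,1,3,2
k=15  2,1,0,3
2,1,2,1
3,1,3,2
0,3,1,0
3,1,3,3
k=16  2,1,0,3
2,1,2,1
3,1,3,2
0,3,1,1
3,1,3,3
k=17  2,1,0,3
2,1,2,1
3,1,3,2
0,3,1,2
3,1,3,3

37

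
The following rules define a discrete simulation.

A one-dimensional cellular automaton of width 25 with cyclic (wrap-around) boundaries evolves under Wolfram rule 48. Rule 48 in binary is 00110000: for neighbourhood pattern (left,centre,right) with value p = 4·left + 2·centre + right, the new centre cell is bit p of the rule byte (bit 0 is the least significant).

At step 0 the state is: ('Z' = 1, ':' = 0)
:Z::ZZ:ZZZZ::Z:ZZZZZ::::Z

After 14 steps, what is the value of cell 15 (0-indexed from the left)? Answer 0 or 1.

gen 0: :Z::ZZ:ZZZZ::Z:ZZZZZ::::Z
gen 1: Z:Z:::Z::::Z::Z:::::Z::::
gen 2: :Z:Z:::Z::::Z::Z:::::Z:::
gen 3: ::Z:Z:::Z::::Z::Z:::::Z::
gen 4: :::Z:Z:::Z::::Z::Z:::::Z:
gen 5: ::::Z:Z:::Z::::Z::Z:::::Z
gen 6: Z::::Z:Z:::Z::::Z::Z:::::
gen 7: :Z::::Z:Z:::Z::::Z::Z::::
gen 8: ::Z::::Z:Z:::Z::::Z::Z:::
gen 9: :::Z::::Z:Z:::Z::::Z::Z::
gen 10: ::::Z::::Z:Z:::Z::::Z::Z:
gen 11: :::::Z::::Z:Z:::Z::::Z::Z
gen 12: Z:::::Z::::Z:Z:::Z::::Z::
gen 13: :Z:::::Z::::Z:Z:::Z::::Z:
gen 14: ::Z:::::Z::::Z:Z:::Z::::Z

1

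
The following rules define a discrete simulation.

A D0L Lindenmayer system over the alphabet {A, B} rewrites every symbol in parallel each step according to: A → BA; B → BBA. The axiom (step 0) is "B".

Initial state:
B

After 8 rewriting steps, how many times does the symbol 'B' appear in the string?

1597

[0] B
[1] BBA
[2] BBABBABA
[3] BBABBABABBABBABABBABA
[4] BBABBABABBABBABABBABABBABBABABBABBABABBABABBABBABABBABA
[5] BBABBABABBABBABABBABABBABBABABBABBABABBABABBABBABABBABABBA…ABBABABBABABBABBABABBABABBABBABABBABBABABBABABBABBABABBABA  (len 144)
[6] BBABBABABBABBABABBABABBABBABABBABBABABBABABBABBABABBABABBA…ABBABABBABABBABBABABBABABBABBABABBABBABABBABABBABBABABBABA  (len 377)
[7] BBABBABABBABBABABBABABBABBABABBABBABABBABABBABBABABBABABBA…ABBABABBABABBABBABABBABABBABBABABBABBABABBABABBABBABABBABA  (len 987)
[8] BBABBABABBABBABABBABABBABBABABBABBABABBABABBABBABABBABABBA…ABBABABBABABBABBABABBABABBABBABABBABBABABBABABBABBABABBABA  (len 2584)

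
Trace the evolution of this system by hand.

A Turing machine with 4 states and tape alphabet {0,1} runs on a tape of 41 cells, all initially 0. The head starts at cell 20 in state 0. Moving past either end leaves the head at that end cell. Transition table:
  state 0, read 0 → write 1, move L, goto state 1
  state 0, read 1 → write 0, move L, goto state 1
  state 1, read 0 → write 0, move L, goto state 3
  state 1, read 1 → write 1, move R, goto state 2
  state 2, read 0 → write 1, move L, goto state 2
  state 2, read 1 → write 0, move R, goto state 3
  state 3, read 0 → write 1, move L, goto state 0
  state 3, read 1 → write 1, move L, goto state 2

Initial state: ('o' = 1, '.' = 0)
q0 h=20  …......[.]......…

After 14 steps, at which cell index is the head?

6

t=0: q0 h=20  …......[.]......…
t=1: q1 h=19  …......[.]o.....…
t=2: q3 h=18  …......[.].o....…
t=3: q0 h=17  …......[.]o.o...…
t=4: q1 h=16  …......[.]oo.o..…
t=5: q3 h=15  …......[.].oo.o.…
t=6: q0 h=14  …......[.]o.oo.o…
t=7: q1 h=13  …......[.]oo.oo.…
t=8: q3 h=12  …......[.].oo.oo…
t=9: q0 h=11  …......[.]o.oo.o…
t=10: q1 h=10  …......[.]oo.oo.…
t=11: q3 h= 9  …......[.].oo.oo…
t=12: q0 h= 8  …......[.]o.oo.o…
t=13: q1 h= 7  …......[.]oo.oo.…
t=14: q3 h= 6  |......[.].oo.oo…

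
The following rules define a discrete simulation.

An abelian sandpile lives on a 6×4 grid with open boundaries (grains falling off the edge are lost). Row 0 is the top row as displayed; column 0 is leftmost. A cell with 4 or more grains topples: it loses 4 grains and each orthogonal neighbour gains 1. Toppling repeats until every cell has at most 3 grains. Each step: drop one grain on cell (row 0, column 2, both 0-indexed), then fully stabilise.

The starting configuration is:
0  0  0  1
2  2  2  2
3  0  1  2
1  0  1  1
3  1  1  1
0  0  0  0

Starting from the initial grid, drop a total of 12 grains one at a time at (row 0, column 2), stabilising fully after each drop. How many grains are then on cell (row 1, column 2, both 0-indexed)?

2

t=0: 0  0  0  1
2  2  2  2
3  0  1  2
1  0  1  1
3  1  1  1
0  0  0  0
t=1: 0  0  1  1
2  2  2  2
3  0  1  2
1  0  1  1
3  1  1  1
0  0  0  0
t=2: 0  0  2  1
2  2  2  2
3  0  1  2
1  0  1  1
3  1  1  1
0  0  0  0
t=3: 0  0  3  1
2  2  2  2
3  0  1  2
1  0  1  1
3  1  1  1
0  0  0  0
t=4: 0  1  0  2
2  2  3  2
3  0  1  2
1  0  1  1
3  1  1  1
0  0  0  0
t=5: 0  1  1  2
2  2  3  2
3  0  1  2
1  0  1  1
3  1  1  1
0  0  0  0
t=6: 0  1  2  2
2  2  3  2
3  0  1  2
1  0  1  1
3  1  1  1
0  0  0  0
t=7: 0  1  3  2
2  2  3  2
3  0  1  2
1  0  1  1
3  1  1  1
0  0  0  0
t=8: 0  2  1  3
2  3  0  3
3  0  2  2
1  0  1  1
3  1  1  1
0  0  0  0
t=9: 0  2  2  3
2  3  0  3
3  0  2  2
1  0  1  1
3  1  1  1
0  0  0  0
t=10: 0  2  3  3
2  3  0  3
3  0  2  2
1  0  1  1
3  1  1  1
0  0  0  0
t=11: 0  3  1  1
2  3  2  0
3  0  2  3
1  0  1  1
3  1  1  1
0  0  0  0
t=12: 0  3  2  1
2  3  2  0
3  0  2  3
1  0  1  1
3  1  1  1
0  0  0  0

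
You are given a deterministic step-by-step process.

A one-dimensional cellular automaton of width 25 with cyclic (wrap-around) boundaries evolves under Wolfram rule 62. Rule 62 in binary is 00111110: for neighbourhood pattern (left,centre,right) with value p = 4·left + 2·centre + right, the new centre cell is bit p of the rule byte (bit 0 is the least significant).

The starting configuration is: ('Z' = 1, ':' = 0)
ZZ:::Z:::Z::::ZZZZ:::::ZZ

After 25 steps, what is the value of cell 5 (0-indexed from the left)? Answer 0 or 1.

gen 0: ZZ:::Z:::Z::::ZZZZ:::::ZZ
gen 1: ::Z:ZZZ:ZZZ::ZZ:::Z:::ZZ:
gen 2: :ZZZZ::ZZ::ZZZ:Z:ZZZ:ZZ:Z
gen 3: ZZ:::ZZZ:ZZZ::ZZZZ::ZZ:ZZ
gen 4: ::Z:ZZ::ZZ::ZZZ:::ZZZ:ZZ:
gen 5: :ZZZZ:ZZZ:ZZZ::Z:ZZ::ZZ:Z
gen 6: ZZ:::ZZ::ZZ::ZZZZZ:ZZZ:ZZ
gen 7: ::Z:ZZ:ZZZ:ZZZ::::ZZ::ZZ:
gen 8: :ZZZZ:ZZ::ZZ::Z::ZZ:ZZZ:Z
gen 9: ZZ:::ZZ:ZZZ:ZZZZZZ:ZZ::ZZ
gen 10: ::Z:ZZ:ZZ::ZZ:::::ZZ:ZZZ:
gen 11: :ZZZZ:ZZ:ZZZ:Z:::ZZ:ZZ::Z
gen 12: ZZ:::ZZ:ZZ::ZZZ:ZZ:ZZ:ZZZ
gen 13: ::Z:ZZ:ZZ:ZZZ::ZZ:ZZ:ZZ::
gen 14: :ZZZZ:ZZ:ZZ::ZZZ:ZZ:ZZ:Z:
gen 15: ZZ:::ZZ:ZZ:ZZZ::ZZ:ZZ:ZZZ
gen 16: ::Z:ZZ:ZZ:ZZ::ZZZ:ZZ:ZZ::
gen 17: :ZZZZ:ZZ:ZZ:ZZZ::ZZ:ZZ:Z:
gen 18: ZZ:::ZZ:ZZ:ZZ::ZZZ:ZZ:ZZZ
gen 19: ::Z:ZZ:ZZ:ZZ:ZZZ::ZZ:ZZ::
gen 20: :ZZZZ:ZZ:ZZ:ZZ::ZZZ:ZZ:Z:
gen 21: ZZ:::ZZ:ZZ:ZZ:ZZZ::ZZ:ZZZ
gen 22: ::Z:ZZ:ZZ:ZZ:ZZ::ZZZ:ZZ::
gen 23: :ZZZZ:ZZ:ZZ:ZZ:ZZZ::ZZ:Z:
gen 24: ZZ:::ZZ:ZZ:ZZ:ZZ::ZZZ:ZZZ
gen 25: ::Z:ZZ:ZZ:ZZ:ZZ:ZZZ::ZZ::

1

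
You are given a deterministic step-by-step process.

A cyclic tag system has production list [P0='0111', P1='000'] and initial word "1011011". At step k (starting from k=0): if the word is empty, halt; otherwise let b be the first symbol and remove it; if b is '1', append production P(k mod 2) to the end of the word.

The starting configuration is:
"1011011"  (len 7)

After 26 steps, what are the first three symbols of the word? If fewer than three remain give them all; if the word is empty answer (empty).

gen 0: "1011011"  (len 7)
gen 1: "0110110111"  (len 10)
gen 2: "110110111"  (len 9)
gen 3: "101101110111"  (len 12)
gen 4: "01101110111000"  (len 14)
gen 5: "1101110111000"  (len 13)
gen 6: "101110111000000"  (len 15)
gen 7: "011101110000000111"  (len 18)
gen 8: "11101110000000111"  (len 17)
gen 9: "11011100000001110111"  (len 20)
gen 10: "1011100000001110111000"  (len 22)
gen 11: "0111000000011101110000111"  (len 25)
gen 12: "111000000011101110000111"  (len 24)
gen 13: "110000000111011100001110111"  (len 27)
gen 14: "10000000111011100001110111000"  (len 29)
gen 15: "00000001110111000011101110000111"  (len 32)
gen 16: "0000001110111000011101110000111"  (len 31)
gen 17: "000001110111000011101110000111"  (len 30)
gen 18: "00001110111000011101110000111"  (len 29)
gen 19: "0001110111000011101110000111"  (len 28)
gen 20: "001110111000011101110000111"  (len 27)
gen 21: "01110111000011101110000111"  (len 26)
gen 22: "1110111000011101110000111"  (len 25)
gen 23: "1101110000111011100001110111"  (len 28)
gen 24: "101110000111011100001110111000"  (len 30)
gen 25: "011100001110111000011101110000111"  (len 33)
gen 26: "11100001110111000011101110000111"  (len 32)

111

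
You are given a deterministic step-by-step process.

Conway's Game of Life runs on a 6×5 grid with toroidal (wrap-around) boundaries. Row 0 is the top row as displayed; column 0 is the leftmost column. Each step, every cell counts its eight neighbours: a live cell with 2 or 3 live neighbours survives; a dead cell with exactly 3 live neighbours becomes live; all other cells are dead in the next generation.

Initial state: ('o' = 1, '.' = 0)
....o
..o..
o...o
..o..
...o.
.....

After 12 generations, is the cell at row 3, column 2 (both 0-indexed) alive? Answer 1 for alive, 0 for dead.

gen 0: ....o
..o..
o...o
..o..
...o.
.....
gen 1: .....
o..oo
.o.o.
...oo
.....
.....
gen 2: ....o
o.ooo
.....
..ooo
.....
.....
gen 3: o...o
o..oo
oo...
...o.
...o.
.....
gen 4: o..o.
...o.
oooo.
..o.o
.....
....o
gen 5: ...o.
o..o.
oo...
o.o.o
...o.
....o
gen 6: ...o.
ooo..
..oo.
o.ooo
o..o.
...oo
gen 7: oo.o.
.o..o
.....
o....
oo...
..oo.
gen 8: oo.o.
.oo.o
o....
oo...
ooo.o
...o.
gen 9: oo.o.
..ooo
..o.o
..o..
..ooo
...o.
gen 10: oo...
.....
.oo.o
.oo.o
..o.o
oo...
gen 11: oo...
..o..
.oo..
....o
..o.o
..o.o
gen 12: oooo.
o.o..
.ooo.
ooo..
o...o
..o.o

1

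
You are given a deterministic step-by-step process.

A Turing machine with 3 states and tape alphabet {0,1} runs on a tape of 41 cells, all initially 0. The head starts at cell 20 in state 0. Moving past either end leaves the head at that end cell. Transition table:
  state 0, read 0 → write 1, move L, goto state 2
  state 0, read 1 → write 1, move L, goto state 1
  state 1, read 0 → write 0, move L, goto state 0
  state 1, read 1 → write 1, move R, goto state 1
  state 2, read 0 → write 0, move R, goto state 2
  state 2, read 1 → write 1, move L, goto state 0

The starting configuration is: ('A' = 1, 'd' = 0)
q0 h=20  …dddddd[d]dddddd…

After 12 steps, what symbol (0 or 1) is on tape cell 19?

1

k=0  q0 h=20  …dddddd[d]dddddd…
k=1  q2 h=19  …dddddd[d]Addddd…
k=2  q2 h=20  …dddddd[A]dddddd…
k=3  q0 h=19  …dddddd[d]Addddd…
k=4  q2 h=18  …dddddd[d]AAdddd…
k=5  q2 h=19  …dddddd[A]Addddd…
k=6  q0 h=18  …dddddd[d]AAdddd…
k=7  q2 h=17  …dddddd[d]AAAddd…
k=8  q2 h=18  …dddddd[A]AAdddd…
k=9  q0 h=17  …dddddd[d]AAAddd…
k=10  q2 h=16  …dddddd[d]AAAAdd…
k=11  q2 h=17  …dddddd[A]AAAddd…
k=12  q0 h=16  …dddddd[d]AAAAdd…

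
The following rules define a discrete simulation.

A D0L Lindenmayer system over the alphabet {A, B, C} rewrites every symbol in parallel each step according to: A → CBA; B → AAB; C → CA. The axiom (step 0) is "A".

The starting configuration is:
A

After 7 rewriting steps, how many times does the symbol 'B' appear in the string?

step 0: A
step 1: CBA
step 2: CAAABCBA
step 3: CACBACBACBAAABCAAABCBA
step 4: CACBACAAABCBACAAABCBACAAABCBACBACBAAABCACBACBACBAAABCAAABCBA
step 5: CACBACAAABCBACACBACBACBAAABCAAABCBACACBACBACBAAABCAAABCBAC…CBACAAABCBACAAABCBACAAABCBACBACBAAABCACBACBACBAAABCAAABCBA  (len 164)
step 6: CACBACAAABCBACACBACBACBAAABCAAABCBACACBACAAABCBACAAABCBACA…CBACAAABCBACAAABCBACAAABCBACBACBAAABCACBACBACBAAABCAAABCBA  (len 448)
step 7: CACBACAAABCBACACBACBACBAAABCAAABCBACACBACAAABCBACAAABCBACA…CBACAAABCBACAAABCBACAAABCBACBACBAAABCACBACBACBAAABCAAABCBA  (len 1224)

328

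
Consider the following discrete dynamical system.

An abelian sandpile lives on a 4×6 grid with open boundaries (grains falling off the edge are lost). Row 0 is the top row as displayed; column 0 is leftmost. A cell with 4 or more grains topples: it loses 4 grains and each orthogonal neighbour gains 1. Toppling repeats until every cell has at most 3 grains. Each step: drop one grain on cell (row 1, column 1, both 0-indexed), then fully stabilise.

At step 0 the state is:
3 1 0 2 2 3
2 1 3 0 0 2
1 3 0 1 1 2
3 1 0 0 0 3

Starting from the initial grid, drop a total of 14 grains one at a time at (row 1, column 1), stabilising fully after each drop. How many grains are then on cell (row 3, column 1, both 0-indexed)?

2

0) 3 1 0 2 2 3
2 1 3 0 0 2
1 3 0 1 1 2
3 1 0 0 0 3
1) 3 1 0 2 2 3
2 2 3 0 0 2
1 3 0 1 1 2
3 1 0 0 0 3
2) 3 1 0 2 2 3
2 3 3 0 0 2
1 3 0 1 1 2
3 1 0 0 0 3
3) 3 2 1 2 2 3
3 2 0 1 0 2
2 0 2 1 1 2
3 2 0 0 0 3
4) 3 2 1 2 2 3
3 3 0 1 0 2
2 0 2 1 1 2
3 2 0 0 0 3
5) 1 0 2 2 2 3
1 2 1 1 0 2
3 1 2 1 1 2
3 2 0 0 0 3
6) 1 0 2 2 2 3
1 3 1 1 0 2
3 1 2 1 1 2
3 2 0 0 0 3
7) 1 1 2 2 2 3
2 0 2 1 0 2
3 2 2 1 1 2
3 2 0 0 0 3
8) 1 1 2 2 2 3
2 1 2 1 0 2
3 2 2 1 1 2
3 2 0 0 0 3
9) 1 1 2 2 2 3
2 2 2 1 0 2
3 2 2 1 1 2
3 2 0 0 0 3
10) 1 1 2 2 2 3
2 3 2 1 0 2
3 2 2 1 1 2
3 2 0 0 0 3
11) 1 2 2 2 2 3
3 0 3 1 0 2
3 3 2 1 1 2
3 2 0 0 0 3
12) 1 2 2 2 2 3
3 1 3 1 0 2
3 3 2 1 1 2
3 2 0 0 0 3
13) 1 2 2 2 2 3
3 2 3 1 0 2
3 3 2 1 1 2
3 2 0 0 0 3
14) 1 2 2 2 2 3
3 3 3 1 0 2
3 3 2 1 1 2
3 2 0 0 0 3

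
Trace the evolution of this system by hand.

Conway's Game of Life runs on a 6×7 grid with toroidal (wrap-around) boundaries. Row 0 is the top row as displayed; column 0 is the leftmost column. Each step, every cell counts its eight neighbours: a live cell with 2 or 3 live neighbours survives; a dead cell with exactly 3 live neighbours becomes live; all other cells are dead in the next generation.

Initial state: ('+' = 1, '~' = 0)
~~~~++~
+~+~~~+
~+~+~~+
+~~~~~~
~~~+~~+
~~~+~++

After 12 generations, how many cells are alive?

4

[0] ~~~~++~
+~+~~~+
~+~+~~+
+~~~~~~
~~~+~~+
~~~+~++
[1] +~~++~~
+++++~+
~++~~~+
+~+~~~+
+~~~+++
~~~+~~+
[2] ~~~~~~~
~~~~+~+
~~~~~~~
~~++~~~
~+~++~~
~~~+~~~
[3] ~~~~~~~
~~~~~~~
~~~+~~~
~~+++~~
~~~~+~~
~~+++~~
[4] ~~~+~~~
~~~~~~~
~~+++~~
~~+~+~~
~~~~~+~
~~~++~~
[5] ~~~++~~
~~+~+~~
~~+~+~~
~~+~++~
~~~~~+~
~~~++~~
[6] ~~+~~+~
~~+~++~
~++~+~~
~~~~++~
~~~~~+~
~~~+~+~
[7] ~~+~~++
~~+~++~
~++~~~~
~~~+++~
~~~~~++
~~~~~++
[8] ~~~+~~~
~~+~+++
~++~~~~
~~+++++
~~~~~~~
+~~~+~~
[9] ~~~+~~+
~++~++~
++~~~~~
~+++++~
~~~~~~+
~~~~~~~
[10] ~~++++~
~++++++
+~~~~~+
~++++++
~~++++~
~~~~~~~
[11] ~+~~~~+
~+~~~~~
~~~~~~~
~+~~~~~
~+~~~~+
~~~~~~~
[12] +~~~~~~
+~~~~~~
~~~~~~~
+~~~~~~
+~~~~~~
~~~~~~~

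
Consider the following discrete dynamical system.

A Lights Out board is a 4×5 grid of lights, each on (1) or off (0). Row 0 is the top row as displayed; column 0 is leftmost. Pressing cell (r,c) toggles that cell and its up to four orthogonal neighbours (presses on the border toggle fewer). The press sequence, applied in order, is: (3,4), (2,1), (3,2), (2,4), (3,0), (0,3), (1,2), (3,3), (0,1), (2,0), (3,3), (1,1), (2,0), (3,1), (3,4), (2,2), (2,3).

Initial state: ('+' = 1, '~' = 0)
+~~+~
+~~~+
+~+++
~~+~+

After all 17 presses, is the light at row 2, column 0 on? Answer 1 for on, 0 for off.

1

0) +~~+~
+~~~+
+~+++
~~+~+
1) +~~+~
+~~~+
+~++~
~~++~
2) +~~+~
++~~+
~+~+~
~+++~
3) +~~+~
++~~+
~+++~
~~~~~
4) +~~+~
++~~~
~++~+
~~~~+
5) +~~+~
++~~~
+++~+
++~~+
6) +~+~+
++~+~
+++~+
++~~+
7) +~~~+
+~+~~
++~~+
++~~+
8) +~~~+
+~+~~
++~++
++++~
9) ~++~+
+++~~
++~++
++++~
10) ~++~+
~++~~
~~~++
~+++~
11) ~++~+
~++~~
~~~~+
~+~~+
12) ~~+~+
+~~~~
~+~~+
~+~~+
13) ~~+~+
~~~~~
+~~~+
++~~+
14) ~~+~+
~~~~~
++~~+
~~+~+
15) ~~+~+
~~~~~
++~~~
~~++~
16) ~~+~+
~~+~~
+~++~
~~~+~
17) ~~+~+
~~++~
+~~~+
~~~~~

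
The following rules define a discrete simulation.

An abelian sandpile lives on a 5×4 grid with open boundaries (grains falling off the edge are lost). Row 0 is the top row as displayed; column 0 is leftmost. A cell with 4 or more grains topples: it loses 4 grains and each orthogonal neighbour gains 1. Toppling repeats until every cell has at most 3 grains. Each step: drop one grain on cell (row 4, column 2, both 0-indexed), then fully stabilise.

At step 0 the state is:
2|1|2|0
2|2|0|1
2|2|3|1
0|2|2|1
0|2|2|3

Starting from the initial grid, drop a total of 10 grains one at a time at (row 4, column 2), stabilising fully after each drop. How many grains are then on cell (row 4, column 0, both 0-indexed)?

k=0  2|1|2|0
2|2|0|1
2|2|3|1
0|2|2|1
0|2|2|3
k=1  2|1|2|0
2|2|0|1
2|2|3|1
0|2|2|1
0|2|3|3
k=2  2|1|2|0
2|2|0|1
2|2|3|1
0|2|3|2
0|3|1|0
k=3  2|1|2|0
2|2|0|1
2|2|3|1
0|2|3|2
0|3|2|0
k=4  2|1|2|0
2|2|0|1
2|2|3|1
0|2|3|2
0|3|3|0
k=5  2|1|2|0
2|3|1|1
3|0|1|2
1|1|2|3
1|1|2|1
k=6  2|1|2|0
2|3|1|1
3|0|1|2
1|1|2|3
1|1|3|1
k=7  2|1|2|0
2|3|1|1
3|0|1|2
1|1|3|3
1|2|0|2
k=8  2|1|2|0
2|3|1|1
3|0|1|2
1|1|3|3
1|2|1|2
k=9  2|1|2|0
2|3|1|1
3|0|1|2
1|1|3|3
1|2|2|2
k=10  2|1|2|0
2|3|1|1
3|0|1|2
1|1|3|3
1|2|3|2

1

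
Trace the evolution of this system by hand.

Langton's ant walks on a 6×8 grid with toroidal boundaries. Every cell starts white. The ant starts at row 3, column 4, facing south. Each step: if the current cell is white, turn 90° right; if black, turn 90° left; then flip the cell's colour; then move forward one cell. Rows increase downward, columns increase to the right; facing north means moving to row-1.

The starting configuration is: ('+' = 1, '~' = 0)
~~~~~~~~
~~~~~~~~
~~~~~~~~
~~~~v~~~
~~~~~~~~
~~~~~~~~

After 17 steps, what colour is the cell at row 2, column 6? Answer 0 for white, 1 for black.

0) ~~~~~~~~
~~~~~~~~
~~~~~~~~
~~~~v~~~
~~~~~~~~
~~~~~~~~
1) ~~~~~~~~
~~~~~~~~
~~~~~~~~
~~~<+~~~
~~~~~~~~
~~~~~~~~
2) ~~~~~~~~
~~~~~~~~
~~~^~~~~
~~~++~~~
~~~~~~~~
~~~~~~~~
3) ~~~~~~~~
~~~~~~~~
~~~+>~~~
~~~++~~~
~~~~~~~~
~~~~~~~~
4) ~~~~~~~~
~~~~~~~~
~~~++~~~
~~~+v~~~
~~~~~~~~
~~~~~~~~
5) ~~~~~~~~
~~~~~~~~
~~~++~~~
~~~+~>~~
~~~~~~~~
~~~~~~~~
6) ~~~~~~~~
~~~~~~~~
~~~++~~~
~~~+~+~~
~~~~~v~~
~~~~~~~~
7) ~~~~~~~~
~~~~~~~~
~~~++~~~
~~~+~+~~
~~~~<+~~
~~~~~~~~
8) ~~~~~~~~
~~~~~~~~
~~~++~~~
~~~+^+~~
~~~~++~~
~~~~~~~~
9) ~~~~~~~~
~~~~~~~~
~~~++~~~
~~~++>~~
~~~~++~~
~~~~~~~~
10) ~~~~~~~~
~~~~~~~~
~~~++^~~
~~~++~~~
~~~~++~~
~~~~~~~~
11) ~~~~~~~~
~~~~~~~~
~~~+++>~
~~~++~~~
~~~~++~~
~~~~~~~~
12) ~~~~~~~~
~~~~~~~~
~~~++++~
~~~++~v~
~~~~++~~
~~~~~~~~
13) ~~~~~~~~
~~~~~~~~
~~~++++~
~~~++<+~
~~~~++~~
~~~~~~~~
14) ~~~~~~~~
~~~~~~~~
~~~++^+~
~~~++++~
~~~~++~~
~~~~~~~~
15) ~~~~~~~~
~~~~~~~~
~~~+<~+~
~~~++++~
~~~~++~~
~~~~~~~~
16) ~~~~~~~~
~~~~~~~~
~~~+~~+~
~~~+v++~
~~~~++~~
~~~~~~~~
17) ~~~~~~~~
~~~~~~~~
~~~+~~+~
~~~+~>+~
~~~~++~~
~~~~~~~~

1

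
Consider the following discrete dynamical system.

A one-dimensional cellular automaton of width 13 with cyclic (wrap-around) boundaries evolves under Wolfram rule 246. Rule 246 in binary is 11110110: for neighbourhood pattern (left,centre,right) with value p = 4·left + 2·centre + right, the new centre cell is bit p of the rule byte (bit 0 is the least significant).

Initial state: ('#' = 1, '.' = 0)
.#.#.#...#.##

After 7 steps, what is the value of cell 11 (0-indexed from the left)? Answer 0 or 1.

k=0  .#.#.#...#.##
k=1  #######.###.#
k=2  ########.###.
k=3  .########.###
k=4  #.########.##
k=5  ##.########.#
k=6  ###.########.
k=7  .###.########

1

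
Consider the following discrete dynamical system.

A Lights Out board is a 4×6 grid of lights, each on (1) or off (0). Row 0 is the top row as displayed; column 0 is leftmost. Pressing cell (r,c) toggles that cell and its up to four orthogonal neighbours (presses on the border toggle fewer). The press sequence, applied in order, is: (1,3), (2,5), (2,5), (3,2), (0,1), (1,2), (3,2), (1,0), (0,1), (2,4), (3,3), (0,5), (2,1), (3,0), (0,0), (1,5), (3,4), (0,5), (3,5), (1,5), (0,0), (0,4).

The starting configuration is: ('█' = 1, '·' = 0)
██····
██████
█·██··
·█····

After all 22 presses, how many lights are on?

gen 0: ██····
██████
█·██··
·█····
gen 1: ██·█··
██···█
█·█···
·█····
gen 2: ██·█··
██····
█·█·██
·█···█
gen 3: ██·█··
██···█
█·█···
·█····
gen 4: ██·█··
██···█
█·····
··██··
gen 5: ··██··
█····█
█·····
··██··
gen 6: ···█··
████·█
█·█···
··██··
gen 7: ···█··
████·█
█·····
·█····
gen 8: █··█··
··██·█
······
·█····
gen 9: ·███··
·███·█
······
·█····
gen 10: ·███··
·█████
···███
·█··█·
gen 11: ·███··
·█████
····██
·███··
gen 12: ·█████
·████·
····██
·███··
gen 13: ·█████
··███·
███·██
··██··
gen 14: ·█████
··███·
·██·██
████··
gen 15: █·████
█·███·
·██·██
████··
gen 16: █·███·
█·██·█
·██·█·
████··
gen 17: █·███·
█·██·█
·██···
███·██
gen 18: █·██·█
█·██··
·██···
███·██
gen 19: █·██·█
█·██··
·██··█
███···
gen 20: █·██··
█·████
·██···
███···
gen 21: ·███··
··████
·██···
███···
gen 22: ·██·██
··██·█
·██···
███···

12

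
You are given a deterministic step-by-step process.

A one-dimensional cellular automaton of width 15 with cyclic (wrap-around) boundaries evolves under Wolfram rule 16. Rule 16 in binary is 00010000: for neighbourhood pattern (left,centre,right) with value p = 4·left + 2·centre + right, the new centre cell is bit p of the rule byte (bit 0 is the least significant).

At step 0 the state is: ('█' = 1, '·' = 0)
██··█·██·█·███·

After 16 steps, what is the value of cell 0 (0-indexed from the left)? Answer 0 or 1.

[0] ██··█·██·█·███·
[1] ··█············
[2] ···█···········
[3] ····█··········
[4] ·····█·········
[5] ······█········
[6] ·······█·······
[7] ········█······
[8] ·········█·····
[9] ··········█····
[10] ···········█···
[11] ············█··
[12] ·············█·
[13] ··············█
[14] █··············
[15] ·█·············
[16] ··█············

0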